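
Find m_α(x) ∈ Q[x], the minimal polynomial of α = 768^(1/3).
m_α(x) = x^3 - 768

α satisfies α^3 = 768, so x^3 - 768 annihilates α. By the rational root test, a rational root p/q (in lowest terms) of x^3 - 768 would satisfy p^3 = 768 q^3, forcing q = 1 and p^3 = 768; but 768 is not a perfect cube, contradiction. A monic cubic over Q with no rational root is irreducible (any nontrivial factorization would include a linear factor). Hence x^3 - 768 is the minimal polynomial of α, and in particular [Q(α):Q] = 3.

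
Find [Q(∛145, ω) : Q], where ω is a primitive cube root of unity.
[Q(∛145, ω) : Q] = 6

[Q(∛145):Q] = 3 (min poly x^3 - 145, irreducible since 145 is not a perfect cube). [Q(ω):Q] = 2 (min poly x^2 + x + 1). Since Q(∛145) ⊂ R and ω ∉ R, we have ω ∉ Q(∛145), so x^2 + x + 1 remains irreducible over Q(∛145) and [Q(∛145, ω) : Q(∛145)] = 2. By the tower law, [Q(∛145, ω) : Q] = 3 · 2 = 6. (In fact Q(∛145, ω) is the splitting field of x^3 - 145 over Q.)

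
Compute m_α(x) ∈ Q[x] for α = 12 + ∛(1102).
m_α(x) = x^3 - 36x^2 + 432x - 2830

Set β = α - 12 = ∛(1102), so β^3 = 1102. Then (α - 12)^3 - 1102 = 0, i.e. α is a root of g(x) = (x - 12)^3 - 1102 = x^3 - 36x^2 + 432x - 2830. Since g(x) = h(x - 12) where h(x) = x^3 - 1102, and h is irreducible over Q (because 1102 is not a perfect cube, so h has no rational root, and a monic cubic with no rational root is irreducible), g is also irreducible (irreducibility is preserved under the substitution x → x - 12). Hence m_α(x) = x^3 - 36x^2 + 432x - 2830.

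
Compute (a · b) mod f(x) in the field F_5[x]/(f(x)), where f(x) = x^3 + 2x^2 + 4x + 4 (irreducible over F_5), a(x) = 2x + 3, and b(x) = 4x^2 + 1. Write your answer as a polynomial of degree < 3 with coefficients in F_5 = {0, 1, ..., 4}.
a · b ≡ x^2 + 1 (mod f(x))

Multiply in F_5[x]: a(x)·b(x) = (2x + 3)·(4x^2 + 1) = 3x^3 + 2x^2 + 2x + 3. This has degree ≥ 3, so divide by f(x) over F_5: 3x^3 + 2x^2 + 2x + 3 = (3)·(x^3 + 2x^2 + 4x + 4) + (x^2 + 1). Hence a·b ≡ x^2 + 1 (mod f). (F_5[x]/(f) is a field with 5^3 = 125 elements since f is irreducible of degree 3.)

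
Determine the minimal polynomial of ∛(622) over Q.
m_α(x) = x^3 - 622

α satisfies α^3 = 622, so x^3 - 622 annihilates α. By the rational root test, a rational root p/q (in lowest terms) of x^3 - 622 would satisfy p^3 = 622 q^3, forcing q = 1 and p^3 = 622; but 622 is not a perfect cube, contradiction. A monic cubic over Q with no rational root is irreducible (any nontrivial factorization would include a linear factor). Hence x^3 - 622 is the minimal polynomial of α, and in particular [Q(α):Q] = 3.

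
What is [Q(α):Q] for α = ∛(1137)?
[Q(α):Q] = 3

The minimal polynomial of α is x^3 - 1137, irreducible over Q since 1137 is not a perfect cube (so x^3 - 1137 has no rational root). Hence [Q(α):Q] = deg(m_α) = 3.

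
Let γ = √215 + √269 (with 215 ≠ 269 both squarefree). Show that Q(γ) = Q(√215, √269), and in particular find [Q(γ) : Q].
[Q(γ) : Q] = 4 (equivalently, Q(γ) = Q(√215, √269))

Obviously Q(γ) ⊆ Q(√215, √269), and [Q(√215, √269):Q] = 4 (since 215, 269 are distinct squarefree integers > 1 with 57835 not a perfect square). To show equality we compute the minimal polynomial of γ. From γ = √215 + √269: γ^2 = 215 + 2√(57835) + 269 = 484 + 2√(57835), so γ^2 - 484 = 2√(57835); squaring, (γ^2 - 484)^2 = 4·57835, i.e. γ^4 - 968γ^2 + 234256 - 231340 = 0, i.e. γ^4 - 968γ^2 + 2916 = 0. So γ is a root of x^4 - 968x^2 + 2916. This polynomial is irreducible over Q: it has no rational root (each ±√215 ± √269 is irrational), and any factorization into two quadratics over Q would force √(57835) ∈ Q (pairing opposite roots) or √215, √269 ∈ Q (other pairings), all impossible. Hence [Q(γ):Q] = 4 = [Q(√215, √269):Q], so Q(γ) = Q(√215, √269).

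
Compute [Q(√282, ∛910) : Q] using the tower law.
[Q(√282, ∛910) : Q] = 6

Let L = Q(√282, ∛910). Since Q(√282) ⊂ L and [Q(√282):Q] = 2, the tower law gives 2 | [L:Q]. Likewise Q(∛910) ⊂ L with [Q(∛910):Q] = 3 (because 910 is not a perfect cube), so 3 | [L:Q]. As gcd(2,3) = 1, [L:Q] is divisible by 6. Conversely L is generated over Q by √282 and ∛910, so [L:Q] ≤ 2·3 = 6. Therefore [Q(√282, ∛910) : Q] = 6.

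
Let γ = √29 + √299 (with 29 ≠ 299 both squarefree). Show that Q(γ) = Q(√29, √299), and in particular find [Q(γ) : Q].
[Q(γ) : Q] = 4 (equivalently, Q(γ) = Q(√29, √299))

Obviously Q(γ) ⊆ Q(√29, √299), and [Q(√29, √299):Q] = 4 (since 29, 299 are distinct squarefree integers > 1 with 8671 not a perfect square). To show equality we compute the minimal polynomial of γ. From γ = √29 + √299: γ^2 = 29 + 2√(8671) + 299 = 328 + 2√(8671), so γ^2 - 328 = 2√(8671); squaring, (γ^2 - 328)^2 = 4·8671, i.e. γ^4 - 656γ^2 + 107584 - 34684 = 0, i.e. γ^4 - 656γ^2 + 72900 = 0. So γ is a root of x^4 - 656x^2 + 72900. This polynomial is irreducible over Q: it has no rational root (each ±√29 ± √299 is irrational), and any factorization into two quadratics over Q would force √(8671) ∈ Q (pairing opposite roots) or √29, √299 ∈ Q (other pairings), all impossible. Hence [Q(γ):Q] = 4 = [Q(√29, √299):Q], so Q(γ) = Q(√29, √299).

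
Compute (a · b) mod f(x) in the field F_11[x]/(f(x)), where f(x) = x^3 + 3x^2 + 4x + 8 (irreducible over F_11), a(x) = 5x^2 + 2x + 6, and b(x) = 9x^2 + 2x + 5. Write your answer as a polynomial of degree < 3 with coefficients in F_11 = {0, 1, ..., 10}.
a · b ≡ 4x^2 + 2x + 6 (mod f(x))

Multiply in F_11[x]: a(x)·b(x) = (5x^2 + 2x + 6)·(9x^2 + 2x + 5) = x^4 + 6x^3 + 6x^2 + 8. This has degree ≥ 3, so divide by f(x) over F_11: x^4 + 6x^3 + 6x^2 + 8 = (x + 3)·(x^3 + 3x^2 + 4x + 8) + (4x^2 + 2x + 6). Hence a·b ≡ 4x^2 + 2x + 6 (mod f). (F_11[x]/(f) is a field with 11^3 = 1331 elements since f is irreducible of degree 3.)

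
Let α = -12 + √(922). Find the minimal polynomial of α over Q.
m_α(x) = x^2 + 24x - 778

From α + 12 = √(922), squaring gives (α + 12)^2 = 922, i.e. α^2 + 24α + 144 = 922, so α^2 + 24α - 778 = 0. The discriminant of x^2 + 24x - 778 is (24)^2 - 4·(-778) = 576 + 3112 = 3688, and 4·(922) is not a perfect square in Q since 922 is squarefree and ≠ 1. Hence x^2 + 24x - 778 is irreducible over Q and is the minimal polynomial of α.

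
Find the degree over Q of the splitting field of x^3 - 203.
[K : Q] = 6

The roots of x^3 - 203 are ∛203, ω∛203, ω^2∛203 where ω = e^(2πi/3) is a primitive cube root of unity, so K = Q(∛203, ω). Now [Q(∛203):Q] = 3 (since 203 is not a perfect cube, x^3 - 203 is irreducible) and [Q(ω):Q] = 2. Both 2 and 3 divide [K:Q], and [K:Q] ≤ 3·2 = 6, so [K:Q] = 6. (Equivalently: Q(∛203) ⊂ R but ω ∉ R, so [K : Q(∛203)] = 2.)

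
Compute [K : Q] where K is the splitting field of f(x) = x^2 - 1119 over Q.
[K : Q] = 2

f(x) = x^2 - 1119 factors as (x - √1119)(x + √1119). The splitting field is K = Q(√1119). Since 1119 is squarefree and > 1, it is not a perfect square, so x^2 - 1119 is irreducible over Q and [Q(√1119) : Q] = 2. Hence [K : Q] = 2.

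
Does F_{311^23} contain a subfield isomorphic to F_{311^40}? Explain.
No: F_{311^40} is not a subfield of F_{311^23}

F_{p^m} embeds in F_{p^n} iff m | n. Here 40 ∤ 23 (since 23 = 0·40 + 23 with remainder 23 ≠ 0), so F_{311^40} is not a subfield of F_{311^23}. Equivalently: if it were, the tower law would give 40 = [F_{311^40}:F_311] dividing [F_{311^23}:F_311] = 23, contradiction.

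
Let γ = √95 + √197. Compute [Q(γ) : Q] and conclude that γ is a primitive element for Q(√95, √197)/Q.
[Q(γ) : Q] = 4 (equivalently, Q(γ) = Q(√95, √197))

Obviously Q(γ) ⊆ Q(√95, √197), and [Q(√95, √197):Q] = 4 (since 95, 197 are distinct squarefree integers > 1 with 18715 not a perfect square). To show equality we compute the minimal polynomial of γ. From γ = √95 + √197: γ^2 = 95 + 2√(18715) + 197 = 292 + 2√(18715), so γ^2 - 292 = 2√(18715); squaring, (γ^2 - 292)^2 = 4·18715, i.e. γ^4 - 584γ^2 + 85264 - 74860 = 0, i.e. γ^4 - 584γ^2 + 10404 = 0. So γ is a root of x^4 - 584x^2 + 10404. This polynomial is irreducible over Q: it has no rational root (each ±√95 ± √197 is irrational), and any factorization into two quadratics over Q would force √(18715) ∈ Q (pairing opposite roots) or √95, √197 ∈ Q (other pairings), all impossible. Hence [Q(γ):Q] = 4 = [Q(√95, √197):Q], so Q(γ) = Q(√95, √197).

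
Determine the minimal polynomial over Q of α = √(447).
m_α(x) = x^2 - 447

α satisfies α^2 - 447 = 0, so x^2 - 447 annihilates α. Since d = 447 is squarefree and ≠ 1, it is not a perfect square in Q, so x^2 - 447 has no rational root and is therefore irreducible over Q (a degree-2 polynomial over a field is irreducible iff it has no root). Hence m_α(x) = x^2 - 447.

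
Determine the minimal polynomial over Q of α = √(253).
m_α(x) = x^2 - 253

α satisfies α^2 - 253 = 0, so x^2 - 253 annihilates α. Since d = 253 is squarefree and ≠ 1, it is not a perfect square in Q, so x^2 - 253 has no rational root and is therefore irreducible over Q (a degree-2 polynomial over a field is irreducible iff it has no root). Hence m_α(x) = x^2 - 253.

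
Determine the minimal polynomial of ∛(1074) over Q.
m_α(x) = x^3 - 1074

α satisfies α^3 = 1074, so x^3 - 1074 annihilates α. By the rational root test, a rational root p/q (in lowest terms) of x^3 - 1074 would satisfy p^3 = 1074 q^3, forcing q = 1 and p^3 = 1074; but 1074 is not a perfect cube, contradiction. A monic cubic over Q with no rational root is irreducible (any nontrivial factorization would include a linear factor). Hence x^3 - 1074 is the minimal polynomial of α, and in particular [Q(α):Q] = 3.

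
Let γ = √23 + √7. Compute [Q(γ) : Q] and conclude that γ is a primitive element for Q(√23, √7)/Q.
[Q(γ) : Q] = 4 (equivalently, Q(γ) = Q(√23, √7))

Obviously Q(γ) ⊆ Q(√23, √7), and [Q(√23, √7):Q] = 4 (since 23, 7 are distinct squarefree integers > 1 with 161 not a perfect square). To show equality we compute the minimal polynomial of γ. From γ = √23 + √7: γ^2 = 23 + 2√(161) + 7 = 30 + 2√(161), so γ^2 - 30 = 2√(161); squaring, (γ^2 - 30)^2 = 4·161, i.e. γ^4 - 60γ^2 + 900 - 644 = 0, i.e. γ^4 - 60γ^2 + 256 = 0. So γ is a root of x^4 - 60x^2 + 256. This polynomial is irreducible over Q: it has no rational root (each ±√23 ± √7 is irrational), and any factorization into two quadratics over Q would force √(161) ∈ Q (pairing opposite roots) or √23, √7 ∈ Q (other pairings), all impossible. Hence [Q(γ):Q] = 4 = [Q(√23, √7):Q], so Q(γ) = Q(√23, √7).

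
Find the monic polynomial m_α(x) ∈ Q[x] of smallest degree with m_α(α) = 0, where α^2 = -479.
m_α(x) = x^2 + 479

α satisfies α^2 + 479 = 0, so x^2 + 479 annihilates α. Since d = -479 is squarefree and ≠ 1, it is not a perfect square in Q, so x^2 + 479 has no rational root and is therefore irreducible over Q (a degree-2 polynomial over a field is irreducible iff it has no root). Hence m_α(x) = x^2 + 479.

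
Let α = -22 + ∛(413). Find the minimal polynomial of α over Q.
m_α(x) = x^3 + 66x^2 + 1452x + 10235

Set β = α + 22 = ∛(413), so β^3 = 413. Then (α + 22)^3 - 413 = 0, i.e. α is a root of g(x) = (x + 22)^3 - 413 = x^3 + 66x^2 + 1452x + 10235. Since g(x) = h(x + 22) where h(x) = x^3 - 413, and h is irreducible over Q (because 413 is not a perfect cube, so h has no rational root, and a monic cubic with no rational root is irreducible), g is also irreducible (irreducibility is preserved under the substitution x → x + 22). Hence m_α(x) = x^3 + 66x^2 + 1452x + 10235.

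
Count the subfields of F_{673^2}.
F_{673^2} has 2 subfields

The subfields of F_{p^n} are exactly the fields F_{p^d} for d | n (each is the fixed field of the unique index-d subgroup of Gal(F_{p^n}/F_p) ≅ Z/nZ). The divisors of n = 2 are {1, 2}, giving 2 subfields: F_{673^1}, F_{673^2}.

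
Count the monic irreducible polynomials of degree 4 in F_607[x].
There are 33938574288 monic irreducible polynomials of degree 4 over F_607

Each element of F_{607^4} that lies in no proper subfield is a root of exactly one monic irreducible of degree 4 over F_607, and each such polynomial has 4 distinct roots in F_{607^4}. By Möbius inversion the count is N_607(4) = (1/4) Σ_{d|4} μ(4/d) · 607^d = (1/4)(μ(4)·607^1 + μ(2)·607^2 + μ(1)·607^4) = 135754297152/4 = 33938574288.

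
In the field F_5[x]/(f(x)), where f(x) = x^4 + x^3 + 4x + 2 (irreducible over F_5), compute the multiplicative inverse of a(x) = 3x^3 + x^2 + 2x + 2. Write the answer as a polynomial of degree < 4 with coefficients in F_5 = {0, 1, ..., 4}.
a(x)^(-1) ≡ 4x^2 + 2x + 1 (mod f(x))

Since f is irreducible over F_5, F_5[x]/(f) is a field and a(x) ≠ 0 has an inverse. Apply the extended Euclidean algorithm to f(x) and a(x) in F_5[x]: f(x) = (2x + 3)·a(x) + (3x^2 + 4x + 1);  a(x) = (x + 4)·(3x^2 + 4x + 1) + (3). The last nonzero remainder is the constant 3 = gcd(f, a) in F_5. Back-substituting through the division chain expresses 3 = s(x)·a(x) + t(x)·f(x) with s(x) ≡ 2x^2 + x + 3 (mod f), so (2x^2 + x + 3)·a(x) ≡ 3 (mod f). Multiplying by 3^(-1) ≡ 2 in F_5 gives a(x)^(-1) ≡ 2·(2x^2 + x + 3) ≡ 4x^2 + 2x + 1 (mod f). Check: (3x^3 + x^2 + 2x + 2)·(4x^2 + 2x + 1) = 2x^5 + 3x^3 + 3x^2 + x + 2 ≡ 1 (mod x^4 + x^3 + 4x + 2).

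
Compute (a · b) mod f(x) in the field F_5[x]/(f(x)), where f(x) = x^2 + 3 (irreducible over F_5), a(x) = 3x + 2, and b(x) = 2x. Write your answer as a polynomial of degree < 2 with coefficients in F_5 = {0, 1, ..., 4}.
a · b ≡ 4x + 2 (mod f(x))

Multiply in F_5[x]: a(x)·b(x) = (3x + 2)·(2x) = x^2 + 4x. This has degree ≥ 2, so divide by f(x) over F_5: x^2 + 4x = (1)·(x^2 + 3) + (4x + 2). Hence a·b ≡ 4x + 2 (mod f). (F_5[x]/(f) is a field with 5^2 = 25 elements since f is irreducible of degree 2.)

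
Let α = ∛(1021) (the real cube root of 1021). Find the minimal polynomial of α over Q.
m_α(x) = x^3 - 1021

α satisfies α^3 = 1021, so x^3 - 1021 annihilates α. By the rational root test, a rational root p/q (in lowest terms) of x^3 - 1021 would satisfy p^3 = 1021 q^3, forcing q = 1 and p^3 = 1021; but 1021 is not a perfect cube, contradiction. A monic cubic over Q with no rational root is irreducible (any nontrivial factorization would include a linear factor). Hence x^3 - 1021 is the minimal polynomial of α, and in particular [Q(α):Q] = 3.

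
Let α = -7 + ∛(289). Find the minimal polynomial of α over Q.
m_α(x) = x^3 + 21x^2 + 147x + 54

Set β = α + 7 = ∛(289), so β^3 = 289. Then (α + 7)^3 - 289 = 0, i.e. α is a root of g(x) = (x + 7)^3 - 289 = x^3 + 21x^2 + 147x + 54. Since g(x) = h(x + 7) where h(x) = x^3 - 289, and h is irreducible over Q (because 289 is not a perfect cube, so h has no rational root, and a monic cubic with no rational root is irreducible), g is also irreducible (irreducibility is preserved under the substitution x → x + 7). Hence m_α(x) = x^3 + 21x^2 + 147x + 54.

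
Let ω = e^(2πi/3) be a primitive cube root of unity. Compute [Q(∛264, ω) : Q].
[Q(∛264, ω) : Q] = 6

[Q(∛264):Q] = 3 (min poly x^3 - 264, irreducible since 264 is not a perfect cube). [Q(ω):Q] = 2 (min poly x^2 + x + 1). Since Q(∛264) ⊂ R and ω ∉ R, we have ω ∉ Q(∛264), so x^2 + x + 1 remains irreducible over Q(∛264) and [Q(∛264, ω) : Q(∛264)] = 2. By the tower law, [Q(∛264, ω) : Q] = 3 · 2 = 6. (In fact Q(∛264, ω) is the splitting field of x^3 - 264 over Q.)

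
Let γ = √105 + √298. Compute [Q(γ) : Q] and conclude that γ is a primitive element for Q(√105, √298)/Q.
[Q(γ) : Q] = 4 (equivalently, Q(γ) = Q(√105, √298))

Obviously Q(γ) ⊆ Q(√105, √298), and [Q(√105, √298):Q] = 4 (since 105, 298 are distinct squarefree integers > 1 with 31290 not a perfect square). To show equality we compute the minimal polynomial of γ. From γ = √105 + √298: γ^2 = 105 + 2√(31290) + 298 = 403 + 2√(31290), so γ^2 - 403 = 2√(31290); squaring, (γ^2 - 403)^2 = 4·31290, i.e. γ^4 - 806γ^2 + 162409 - 125160 = 0, i.e. γ^4 - 806γ^2 + 37249 = 0. So γ is a root of x^4 - 806x^2 + 37249. This polynomial is irreducible over Q: it has no rational root (each ±√105 ± √298 is irrational), and any factorization into two quadratics over Q would force √(31290) ∈ Q (pairing opposite roots) or √105, √298 ∈ Q (other pairings), all impossible. Hence [Q(γ):Q] = 4 = [Q(√105, √298):Q], so Q(γ) = Q(√105, √298).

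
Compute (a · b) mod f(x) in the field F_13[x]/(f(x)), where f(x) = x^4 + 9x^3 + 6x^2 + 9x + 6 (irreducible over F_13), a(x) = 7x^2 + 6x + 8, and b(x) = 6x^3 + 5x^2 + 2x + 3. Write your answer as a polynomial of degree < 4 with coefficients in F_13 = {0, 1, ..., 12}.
a · b ≡ 3x^3 + 3x^2 + 10x + 7 (mod f(x))

Multiply in F_13[x]: a(x)·b(x) = (7x^2 + 6x + 8)·(6x^3 + 5x^2 + 2x + 3) = 3x^5 + 6x^4 + x^3 + 8x^2 + 8x + 11. This has degree ≥ 4, so divide by f(x) over F_13: 3x^5 + 6x^4 + x^3 + 8x^2 + 8x + 11 = (3x + 5)·(x^4 + 9x^3 + 6x^2 + 9x + 6) + (3x^3 + 3x^2 + 10x + 7). Hence a·b ≡ 3x^3 + 3x^2 + 10x + 7 (mod f). (F_13[x]/(f) is a field with 13^4 = 28561 elements since f is irreducible of degree 4.)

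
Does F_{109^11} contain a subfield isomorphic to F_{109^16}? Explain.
No: F_{109^16} is not a subfield of F_{109^11}

F_{p^m} embeds in F_{p^n} iff m | n. Here 16 ∤ 11 (since 11 = 0·16 + 11 with remainder 11 ≠ 0), so F_{109^16} is not a subfield of F_{109^11}. Equivalently: if it were, the tower law would give 16 = [F_{109^16}:F_109] dividing [F_{109^11}:F_109] = 11, contradiction.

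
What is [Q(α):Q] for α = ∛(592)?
[Q(α):Q] = 3

The minimal polynomial of α is x^3 - 592, irreducible over Q since 592 is not a perfect cube (so x^3 - 592 has no rational root). Hence [Q(α):Q] = deg(m_α) = 3.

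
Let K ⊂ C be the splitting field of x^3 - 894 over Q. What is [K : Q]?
[K : Q] = 6

The roots of x^3 - 894 are ∛894, ω∛894, ω^2∛894 where ω = e^(2πi/3) is a primitive cube root of unity, so K = Q(∛894, ω). Now [Q(∛894):Q] = 3 (since 894 is not a perfect cube, x^3 - 894 is irreducible) and [Q(ω):Q] = 2. Both 2 and 3 divide [K:Q], and [K:Q] ≤ 3·2 = 6, so [K:Q] = 6. (Equivalently: Q(∛894) ⊂ R but ω ∉ R, so [K : Q(∛894)] = 2.)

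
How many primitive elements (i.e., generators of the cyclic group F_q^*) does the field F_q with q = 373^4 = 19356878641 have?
There are φ(19356878640) = 4273766400 primitive elements

F_q^* is cyclic of order q - 1 = 19356878640. A cyclic group of order m has exactly φ(m) generators. Here m = 19356878640 = 2^4 · 3 · 5 · 11 · 17 · 31 · 13913, so the number of primitive elements is φ(19356878640) = 4273766400.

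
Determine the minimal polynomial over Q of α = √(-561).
m_α(x) = x^2 + 561

α satisfies α^2 + 561 = 0, so x^2 + 561 annihilates α. Since d = -561 is squarefree and ≠ 1, it is not a perfect square in Q, so x^2 + 561 has no rational root and is therefore irreducible over Q (a degree-2 polynomial over a field is irreducible iff it has no root). Hence m_α(x) = x^2 + 561.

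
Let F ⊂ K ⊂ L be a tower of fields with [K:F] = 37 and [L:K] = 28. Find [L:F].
[L:F] = 1036

The tower law says that for any tower of field extensions F ⊂ K ⊂ L with finite degrees, [L:F] = [L:K] · [K:F]. Here this gives [L:F] = 28 · 37 = 1036.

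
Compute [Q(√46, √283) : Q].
[Q(√46, √283) : Q] = 4

[Q(√46):Q] = 2 (min poly x^2 - 46, irreducible since 46 is squarefree > 1). For the top step, suppose √283 ∈ Q(√46), say √283 = c + d√46 with c, d ∈ Q. Squaring: 283 = c^2 + 46d^2 + 2cd√46. Since √46 ∉ Q this forces 2cd = 0. If d = 0 then √283 = c ∈ Q, contradicting 283 squarefree > 1. If c = 0 then 283 = 46d^2, so 46·283 = (46d)^2 is a perfect square in Q — but 46·283 = 13018 is not a perfect square (since 46 and 283 are distinct squarefree integers). Contradiction. Hence √283 ∉ Q(√46), so x^2 - 283 stays irreducible over Q(√46) and [Q(√46, √283) : Q(√46)] = 2. By the tower law, [Q(√46, √283) : Q] = 2 · 2 = 4.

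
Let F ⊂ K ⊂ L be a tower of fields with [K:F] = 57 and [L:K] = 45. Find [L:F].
[L:F] = 2565

The tower law says that for any tower of field extensions F ⊂ K ⊂ L with finite degrees, [L:F] = [L:K] · [K:F]. Here this gives [L:F] = 45 · 57 = 2565.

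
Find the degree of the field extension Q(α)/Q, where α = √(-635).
[Q(α):Q] = 2

[Q(α):Q] equals the degree of the minimal polynomial of α. Here α^2 = -635 and x^2 + 635 is irreducible (d = -635 is squarefree, ≠ 1, hence not a square), so deg(m_α) = 2. Thus [Q(α):Q] = 2.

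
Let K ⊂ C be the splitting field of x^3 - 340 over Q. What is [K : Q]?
[K : Q] = 6

The roots of x^3 - 340 are ∛340, ω∛340, ω^2∛340 where ω = e^(2πi/3) is a primitive cube root of unity, so K = Q(∛340, ω). Now [Q(∛340):Q] = 3 (since 340 is not a perfect cube, x^3 - 340 is irreducible) and [Q(ω):Q] = 2. Both 2 and 3 divide [K:Q], and [K:Q] ≤ 3·2 = 6, so [K:Q] = 6. (Equivalently: Q(∛340) ⊂ R but ω ∉ R, so [K : Q(∛340)] = 2.)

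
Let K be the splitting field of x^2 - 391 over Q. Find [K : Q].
[K : Q] = 2

f(x) = x^2 - 391 factors as (x - √391)(x + √391). The splitting field is K = Q(√391). Since 391 is squarefree and > 1, it is not a perfect square, so x^2 - 391 is irreducible over Q and [Q(√391) : Q] = 2. Hence [K : Q] = 2.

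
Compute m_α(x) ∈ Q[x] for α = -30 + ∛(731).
m_α(x) = x^3 + 90x^2 + 2700x + 26269

Set β = α + 30 = ∛(731), so β^3 = 731. Then (α + 30)^3 - 731 = 0, i.e. α is a root of g(x) = (x + 30)^3 - 731 = x^3 + 90x^2 + 2700x + 26269. Since g(x) = h(x + 30) where h(x) = x^3 - 731, and h is irreducible over Q (because 731 is not a perfect cube, so h has no rational root, and a monic cubic with no rational root is irreducible), g is also irreducible (irreducibility is preserved under the substitution x → x + 30). Hence m_α(x) = x^3 + 90x^2 + 2700x + 26269.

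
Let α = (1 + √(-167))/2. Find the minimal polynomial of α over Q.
m_α(x) = x^2 - x + 42

From 2α - 1 = √(-167), squaring gives (2α - 1)^2 = -167, i.e. 4α^2 - 4α + 1 = -167, so α^2 - α + (1 + 167)/4 = 0. Since -167 ≡ 1 (mod 4), (1 + 167)/4 = 42 ∈ Z. The polynomial x^2 - x + 42 has discriminant 1 - 4·(42) = -167, which is not a perfect square in Q (d = -167 is squarefree and ≠ 1), so x^2 - x + 42 is irreducible over Q. It is the minimal polynomial of α.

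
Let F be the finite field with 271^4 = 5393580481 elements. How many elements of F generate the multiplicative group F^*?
There are φ(5393580480) = 1353646080 primitive elements

F_q^* is cyclic of order q - 1 = 5393580480. A cyclic group of order m has exactly φ(m) generators. Here m = 5393580480 = 2^6 · 3^3 · 5 · 17 · 36721, so the number of primitive elements is φ(5393580480) = 1353646080.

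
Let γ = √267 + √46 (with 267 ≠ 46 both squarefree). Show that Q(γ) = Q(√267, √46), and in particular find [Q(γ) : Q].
[Q(γ) : Q] = 4 (equivalently, Q(γ) = Q(√267, √46))

Obviously Q(γ) ⊆ Q(√267, √46), and [Q(√267, √46):Q] = 4 (since 267, 46 are distinct squarefree integers > 1 with 12282 not a perfect square). To show equality we compute the minimal polynomial of γ. From γ = √267 + √46: γ^2 = 267 + 2√(12282) + 46 = 313 + 2√(12282), so γ^2 - 313 = 2√(12282); squaring, (γ^2 - 313)^2 = 4·12282, i.e. γ^4 - 626γ^2 + 97969 - 49128 = 0, i.e. γ^4 - 626γ^2 + 48841 = 0. So γ is a root of x^4 - 626x^2 + 48841. This polynomial is irreducible over Q: it has no rational root (each ±√267 ± √46 is irrational), and any factorization into two quadratics over Q would force √(12282) ∈ Q (pairing opposite roots) or √267, √46 ∈ Q (other pairings), all impossible. Hence [Q(γ):Q] = 4 = [Q(√267, √46):Q], so Q(γ) = Q(√267, √46).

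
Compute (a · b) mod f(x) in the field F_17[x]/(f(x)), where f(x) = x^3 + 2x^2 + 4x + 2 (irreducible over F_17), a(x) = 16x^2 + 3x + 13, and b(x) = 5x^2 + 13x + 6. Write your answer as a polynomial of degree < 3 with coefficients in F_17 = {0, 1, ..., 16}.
a · b ≡ 9x^2 + 13x + 3 (mod f(x))

Multiply in F_17[x]: a(x)·b(x) = (16x^2 + 3x + 13)·(5x^2 + 13x + 6) = 12x^4 + 2x^3 + 13x^2 + 10. This has degree ≥ 3, so divide by f(x) over F_17: 12x^4 + 2x^3 + 13x^2 + 10 = (12x + 12)·(x^3 + 2x^2 + 4x + 2) + (9x^2 + 13x + 3). Hence a·b ≡ 9x^2 + 13x + 3 (mod f). (F_17[x]/(f) is a field with 17^3 = 4913 elements since f is irreducible of degree 3.)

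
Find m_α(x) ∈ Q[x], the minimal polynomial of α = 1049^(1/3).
m_α(x) = x^3 - 1049

α satisfies α^3 = 1049, so x^3 - 1049 annihilates α. By the rational root test, a rational root p/q (in lowest terms) of x^3 - 1049 would satisfy p^3 = 1049 q^3, forcing q = 1 and p^3 = 1049; but 1049 is not a perfect cube, contradiction. A monic cubic over Q with no rational root is irreducible (any nontrivial factorization would include a linear factor). Hence x^3 - 1049 is the minimal polynomial of α, and in particular [Q(α):Q] = 3.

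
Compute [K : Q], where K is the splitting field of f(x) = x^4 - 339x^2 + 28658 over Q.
[K : Q] = 4

Solving the quadratic in x^2: x^2 = (339 ± √(339^2 - 4·28658))/2 = (339 ± √289)/2 = (339 ± 17)/2, giving x^2 = 161 or x^2 = 178. So f(x) = (x^2 - 161)(x^2 - 178) and the roots of f are ±√161, ±√178. Hence the splitting field is K = Q(√161, √178). Since 161 and 178 are distinct squarefree integers > 1, their product 28658 is not a perfect square, so √178 ∉ Q(√161). By the tower law [K:Q] = [Q(√161,√178):Q(√161)] · [Q(√161):Q] = 2 · 2 = 4.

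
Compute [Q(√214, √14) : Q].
[Q(√214, √14) : Q] = 4

[Q(√214):Q] = 2 (min poly x^2 - 214, irreducible since 214 is squarefree > 1). For the top step, suppose √14 ∈ Q(√214), say √14 = c + d√214 with c, d ∈ Q. Squaring: 14 = c^2 + 214d^2 + 2cd√214. Since √214 ∉ Q this forces 2cd = 0. If d = 0 then √14 = c ∈ Q, contradicting 14 squarefree > 1. If c = 0 then 14 = 214d^2, so 214·14 = (214d)^2 is a perfect square in Q — but 214·14 = 2996 is not a perfect square (since 214 and 14 are distinct squarefree integers). Contradiction. Hence √14 ∉ Q(√214), so x^2 - 14 stays irreducible over Q(√214) and [Q(√214, √14) : Q(√214)] = 2. By the tower law, [Q(√214, √14) : Q] = 2 · 2 = 4.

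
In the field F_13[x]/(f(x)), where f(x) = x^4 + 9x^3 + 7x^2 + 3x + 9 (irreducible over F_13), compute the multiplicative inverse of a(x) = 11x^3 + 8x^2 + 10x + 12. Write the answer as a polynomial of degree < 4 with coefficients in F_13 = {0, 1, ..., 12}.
a(x)^(-1) ≡ 6x^3 + 2x^2 + 5x + 2 (mod f(x))

Since f is irreducible over F_13, F_13[x]/(f) is a field and a(x) ≠ 0 has an inverse. Apply the extended Euclidean algorithm to f(x) and a(x) in F_13[x]: f(x) = (6x)·a(x) + (12x^2 + 9x + 9);  a(x) = (2x + 10)·(12x^2 + 9x + 9) + (6x);  (12x^2 + 9x + 9) = (2x + 8)·(6x) + (9). The last nonzero remainder is the constant 9 = gcd(f, a) in F_13. Back-substituting through the division chain expresses 9 = s(x)·a(x) + t(x)·f(x) with s(x) ≡ 2x^3 + 5x^2 + 6x + 5 (mod f), so (2x^3 + 5x^2 + 6x + 5)·a(x) ≡ 9 (mod f). Multiplying by 9^(-1) ≡ 3 in F_13 gives a(x)^(-1) ≡ 3·(2x^3 + 5x^2 + 6x + 5) ≡ 6x^3 + 2x^2 + 5x + 2 (mod f). Check: (11x^3 + 8x^2 + 10x + 12)·(6x^3 + 2x^2 + 5x + 2) = x^6 + 5x^5 + x^4 + 11x^3 + 12x^2 + 2x + 11 ≡ 1 (mod x^4 + 9x^3 + 7x^2 + 3x + 9).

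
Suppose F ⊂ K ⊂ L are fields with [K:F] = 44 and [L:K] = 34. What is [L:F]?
[L:F] = 1496

The tower law says that for any tower of field extensions F ⊂ K ⊂ L with finite degrees, [L:F] = [L:K] · [K:F]. Here this gives [L:F] = 34 · 44 = 1496.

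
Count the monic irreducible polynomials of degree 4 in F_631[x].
There are 39632945940 monic irreducible polynomials of degree 4 over F_631

Each element of F_{631^4} that lies in no proper subfield is a root of exactly one monic irreducible of degree 4 over F_631, and each such polynomial has 4 distinct roots in F_{631^4}. By Möbius inversion the count is N_631(4) = (1/4) Σ_{d|4} μ(4/d) · 631^d = (1/4)(μ(4)·631^1 + μ(2)·631^2 + μ(1)·631^4) = 158531783760/4 = 39632945940.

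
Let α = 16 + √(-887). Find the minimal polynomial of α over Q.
m_α(x) = x^2 - 32x + 1143

From α - 16 = √(-887), squaring gives (α - 16)^2 = -887, i.e. α^2 - 32α + 256 = -887, so α^2 - 32α + 1143 = 0. The discriminant of x^2 - 32x + 1143 is (-32)^2 - 4·(1143) = 1024 - 4572 = -3548, and 4·(-887) is not a perfect square in Q since -887 is squarefree and ≠ 1. Hence x^2 - 32x + 1143 is irreducible over Q and is the minimal polynomial of α.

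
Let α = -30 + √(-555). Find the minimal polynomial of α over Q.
m_α(x) = x^2 + 60x + 1455

From α + 30 = √(-555), squaring gives (α + 30)^2 = -555, i.e. α^2 + 60α + 900 = -555, so α^2 + 60α + 1455 = 0. The discriminant of x^2 + 60x + 1455 is (60)^2 - 4·(1455) = 3600 - 5820 = -2220, and 4·(-555) is not a perfect square in Q since -555 is squarefree and ≠ 1. Hence x^2 + 60x + 1455 is irreducible over Q and is the minimal polynomial of α.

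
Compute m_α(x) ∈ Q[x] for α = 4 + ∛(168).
m_α(x) = x^3 - 12x^2 + 48x - 232

Set β = α - 4 = ∛(168), so β^3 = 168. Then (α - 4)^3 - 168 = 0, i.e. α is a root of g(x) = (x - 4)^3 - 168 = x^3 - 12x^2 + 48x - 232. Since g(x) = h(x - 4) where h(x) = x^3 - 168, and h is irreducible over Q (because 168 is not a perfect cube, so h has no rational root, and a monic cubic with no rational root is irreducible), g is also irreducible (irreducibility is preserved under the substitution x → x - 4). Hence m_α(x) = x^3 - 12x^2 + 48x - 232.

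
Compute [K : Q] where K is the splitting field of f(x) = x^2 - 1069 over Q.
[K : Q] = 2

f(x) = x^2 - 1069 factors as (x - √1069)(x + √1069). The splitting field is K = Q(√1069). Since 1069 is squarefree and > 1, it is not a perfect square, so x^2 - 1069 is irreducible over Q and [Q(√1069) : Q] = 2. Hence [K : Q] = 2.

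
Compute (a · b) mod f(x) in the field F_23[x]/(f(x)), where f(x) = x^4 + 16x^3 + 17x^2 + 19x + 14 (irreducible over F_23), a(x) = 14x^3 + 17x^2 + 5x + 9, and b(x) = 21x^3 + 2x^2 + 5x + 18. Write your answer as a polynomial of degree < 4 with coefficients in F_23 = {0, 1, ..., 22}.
a · b ≡ 20x^3 + 21x^2 + x + 18 (mod f(x))

Multiply in F_23[x]: a(x)·b(x) = (14x^3 + 17x^2 + 5x + 9)·(21x^3 + 2x^2 + 5x + 18) = 18x^6 + 17x^5 + 2x^4 + 7x^3 + 4x^2 + 20x + 1. This has degree ≥ 4, so divide by f(x) over F_23: 18x^6 + 17x^5 + 2x^4 + 7x^3 + 4x^2 + 20x + 1 = (18x^2 + 5x + 7)·(x^4 + 16x^3 + 17x^2 + 19x + 14) + (20x^3 + 21x^2 + x + 18). Hence a·b ≡ 20x^3 + 21x^2 + x + 18 (mod f). (F_23[x]/(f) is a field with 23^4 = 279841 elements since f is irreducible of degree 4.)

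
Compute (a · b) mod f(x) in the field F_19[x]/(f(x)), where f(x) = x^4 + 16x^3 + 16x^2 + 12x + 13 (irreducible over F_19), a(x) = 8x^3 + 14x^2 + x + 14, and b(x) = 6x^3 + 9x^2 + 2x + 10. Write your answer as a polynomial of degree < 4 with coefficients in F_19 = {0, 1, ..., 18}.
a · b ≡ 16x^3 + 17x + 15 (mod f(x))

Multiply in F_19[x]: a(x)·b(x) = (8x^3 + 14x^2 + x + 14)·(6x^3 + 9x^2 + 2x + 10) = 10x^6 + 4x^5 + 15x^4 + 11x^3 + 2x^2 + 7. This has degree ≥ 4, so divide by f(x) over F_19: 10x^6 + 4x^5 + 15x^4 + 11x^3 + 2x^2 + 7 = (10x^2 + 15x + 14)·(x^4 + 16x^3 + 16x^2 + 12x + 13) + (16x^3 + 17x + 15). Hence a·b ≡ 16x^3 + 17x + 15 (mod f). (F_19[x]/(f) is a field with 19^4 = 130321 elements since f is irreducible of degree 4.)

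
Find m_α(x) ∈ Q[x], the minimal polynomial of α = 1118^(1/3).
m_α(x) = x^3 - 1118

α satisfies α^3 = 1118, so x^3 - 1118 annihilates α. By the rational root test, a rational root p/q (in lowest terms) of x^3 - 1118 would satisfy p^3 = 1118 q^3, forcing q = 1 and p^3 = 1118; but 1118 is not a perfect cube, contradiction. A monic cubic over Q with no rational root is irreducible (any nontrivial factorization would include a linear factor). Hence x^3 - 1118 is the minimal polynomial of α, and in particular [Q(α):Q] = 3.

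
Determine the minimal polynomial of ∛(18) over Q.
m_α(x) = x^3 - 18

α satisfies α^3 = 18, so x^3 - 18 annihilates α. By the rational root test, a rational root p/q (in lowest terms) of x^3 - 18 would satisfy p^3 = 18 q^3, forcing q = 1 and p^3 = 18; but 18 is not a perfect cube, contradiction. A monic cubic over Q with no rational root is irreducible (any nontrivial factorization would include a linear factor). Hence x^3 - 18 is the minimal polynomial of α, and in particular [Q(α):Q] = 3.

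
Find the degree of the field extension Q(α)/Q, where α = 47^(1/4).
[Q(α):Q] = 4

α is a root of x^4 - 47. By Eisenstein's criterion at the prime p = 47 (which divides the constant term 47 but p^2 = 2209 does not, since 47 is squarefree), x^4 - 47 is irreducible over Q. Hence [Q(α):Q] = 4.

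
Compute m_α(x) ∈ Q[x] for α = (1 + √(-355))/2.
m_α(x) = x^2 - x + 89

From 2α - 1 = √(-355), squaring gives (2α - 1)^2 = -355, i.e. 4α^2 - 4α + 1 = -355, so α^2 - α + (1 + 355)/4 = 0. Since -355 ≡ 1 (mod 4), (1 + 355)/4 = 89 ∈ Z. The polynomial x^2 - x + 89 has discriminant 1 - 4·(89) = -355, which is not a perfect square in Q (d = -355 is squarefree and ≠ 1), so x^2 - x + 89 is irreducible over Q. It is the minimal polynomial of α.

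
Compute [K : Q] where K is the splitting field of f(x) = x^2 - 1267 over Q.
[K : Q] = 2

f(x) = x^2 - 1267 factors as (x - √1267)(x + √1267). The splitting field is K = Q(√1267). Since 1267 is squarefree and > 1, it is not a perfect square, so x^2 - 1267 is irreducible over Q and [Q(√1267) : Q] = 2. Hence [K : Q] = 2.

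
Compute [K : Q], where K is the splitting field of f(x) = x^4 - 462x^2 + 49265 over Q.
[K : Q] = 4

Solving the quadratic in x^2: x^2 = (462 ± √(462^2 - 4·49265))/2 = (462 ± √16384)/2 = (462 ± 128)/2, giving x^2 = 295 or x^2 = 167. So f(x) = (x^2 - 295)(x^2 - 167) and the roots of f are ±√295, ±√167. Hence the splitting field is K = Q(√295, √167). Since 295 and 167 are distinct squarefree integers > 1, their product 49265 is not a perfect square, so √167 ∉ Q(√295). By the tower law [K:Q] = [Q(√295,√167):Q(√295)] · [Q(√295):Q] = 2 · 2 = 4.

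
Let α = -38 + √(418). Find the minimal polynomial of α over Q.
m_α(x) = x^2 + 76x + 1026

From α + 38 = √(418), squaring gives (α + 38)^2 = 418, i.e. α^2 + 76α + 1444 = 418, so α^2 + 76α + 1026 = 0. The discriminant of x^2 + 76x + 1026 is (76)^2 - 4·(1026) = 5776 - 4104 = 1672, and 4·(418) is not a perfect square in Q since 418 is squarefree and ≠ 1. Hence x^2 + 76x + 1026 is irreducible over Q and is the minimal polynomial of α.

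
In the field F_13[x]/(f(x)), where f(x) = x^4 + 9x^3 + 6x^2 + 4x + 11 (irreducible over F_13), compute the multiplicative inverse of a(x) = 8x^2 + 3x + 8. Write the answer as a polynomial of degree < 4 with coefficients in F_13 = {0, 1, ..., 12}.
a(x)^(-1) ≡ 3x^3 + 10x^2 + 1 (mod f(x))

Since f is irreducible over F_13, F_13[x]/(f) is a field and a(x) ≠ 0 has an inverse. Apply the extended Euclidean algorithm to f(x) and a(x) in F_13[x]: f(x) = (5x^2 + 9x + 7)·a(x) + (2x + 7);  a(x) = (4x + 7)·(2x + 7) + (11). The last nonzero remainder is the constant 11 = gcd(f, a) in F_13. Back-substituting through the division chain expresses 11 = s(x)·a(x) + t(x)·f(x) with s(x) ≡ 7x^3 + 6x^2 + 11 (mod f), so (7x^3 + 6x^2 + 11)·a(x) ≡ 11 (mod f). Multiplying by 11^(-1) ≡ 6 in F_13 gives a(x)^(-1) ≡ 6·(7x^3 + 6x^2 + 11) ≡ 3x^3 + 10x^2 + 1 (mod f). Check: (8x^2 + 3x + 8)·(3x^3 + 10x^2 + 1) = 11x^5 + 11x^4 + 2x^3 + 10x^2 + 3x + 8 ≡ 1 (mod x^4 + 9x^3 + 6x^2 + 4x + 11).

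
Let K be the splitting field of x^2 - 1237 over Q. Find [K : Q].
[K : Q] = 2

f(x) = x^2 - 1237 factors as (x - √1237)(x + √1237). The splitting field is K = Q(√1237). Since 1237 is squarefree and > 1, it is not a perfect square, so x^2 - 1237 is irreducible over Q and [Q(√1237) : Q] = 2. Hence [K : Q] = 2.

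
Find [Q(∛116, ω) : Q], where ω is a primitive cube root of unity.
[Q(∛116, ω) : Q] = 6

[Q(∛116):Q] = 3 (min poly x^3 - 116, irreducible since 116 is not a perfect cube). [Q(ω):Q] = 2 (min poly x^2 + x + 1). Since Q(∛116) ⊂ R and ω ∉ R, we have ω ∉ Q(∛116), so x^2 + x + 1 remains irreducible over Q(∛116) and [Q(∛116, ω) : Q(∛116)] = 2. By the tower law, [Q(∛116, ω) : Q] = 3 · 2 = 6. (In fact Q(∛116, ω) is the splitting field of x^3 - 116 over Q.)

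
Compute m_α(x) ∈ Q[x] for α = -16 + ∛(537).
m_α(x) = x^3 + 48x^2 + 768x + 3559

Set β = α + 16 = ∛(537), so β^3 = 537. Then (α + 16)^3 - 537 = 0, i.e. α is a root of g(x) = (x + 16)^3 - 537 = x^3 + 48x^2 + 768x + 3559. Since g(x) = h(x + 16) where h(x) = x^3 - 537, and h is irreducible over Q (because 537 is not a perfect cube, so h has no rational root, and a monic cubic with no rational root is irreducible), g is also irreducible (irreducibility is preserved under the substitution x → x + 16). Hence m_α(x) = x^3 + 48x^2 + 768x + 3559.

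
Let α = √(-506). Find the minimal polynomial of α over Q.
m_α(x) = x^2 + 506

α satisfies α^2 + 506 = 0, so x^2 + 506 annihilates α. Since d = -506 is squarefree and ≠ 1, it is not a perfect square in Q, so x^2 + 506 has no rational root and is therefore irreducible over Q (a degree-2 polynomial over a field is irreducible iff it has no root). Hence m_α(x) = x^2 + 506.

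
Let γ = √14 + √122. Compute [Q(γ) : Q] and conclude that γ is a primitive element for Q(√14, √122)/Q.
[Q(γ) : Q] = 4 (equivalently, Q(γ) = Q(√14, √122))

Obviously Q(γ) ⊆ Q(√14, √122), and [Q(√14, √122):Q] = 4 (since 14, 122 are distinct squarefree integers > 1 with 1708 not a perfect square). To show equality we compute the minimal polynomial of γ. From γ = √14 + √122: γ^2 = 14 + 2√(1708) + 122 = 136 + 2√(1708), so γ^2 - 136 = 2√(1708); squaring, (γ^2 - 136)^2 = 4·1708, i.e. γ^4 - 272γ^2 + 18496 - 6832 = 0, i.e. γ^4 - 272γ^2 + 11664 = 0. So γ is a root of x^4 - 272x^2 + 11664. This polynomial is irreducible over Q: it has no rational root (each ±√14 ± √122 is irrational), and any factorization into two quadratics over Q would force √(1708) ∈ Q (pairing opposite roots) or √14, √122 ∈ Q (other pairings), all impossible. Hence [Q(γ):Q] = 4 = [Q(√14, √122):Q], so Q(γ) = Q(√14, √122).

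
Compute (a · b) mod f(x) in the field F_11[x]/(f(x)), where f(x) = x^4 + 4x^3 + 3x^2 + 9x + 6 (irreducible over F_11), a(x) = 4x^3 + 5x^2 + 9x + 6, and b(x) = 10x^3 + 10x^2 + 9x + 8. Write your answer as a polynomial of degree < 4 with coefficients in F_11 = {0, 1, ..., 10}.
a · b ≡ 9x^3 + 3x^2 + 8x + 1 (mod f(x))

Multiply in F_11[x]: a(x)·b(x) = (4x^3 + 5x^2 + 9x + 6)·(10x^3 + 10x^2 + 9x + 8) = 7x^6 + 2x^5 + 7x^3 + 5x^2 + 5x + 4. This has degree ≥ 4, so divide by f(x) over F_11: 7x^6 + 2x^5 + 7x^3 + 5x^2 + 5x + 4 = (7x^2 + 7x + 6)·(x^4 + 4x^3 + 3x^2 + 9x + 6) + (9x^3 + 3x^2 + 8x + 1). Hence a·b ≡ 9x^3 + 3x^2 + 8x + 1 (mod f). (F_11[x]/(f) is a field with 11^4 = 14641 elements since f is irreducible of degree 4.)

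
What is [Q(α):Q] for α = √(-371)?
[Q(α):Q] = 2

[Q(α):Q] equals the degree of the minimal polynomial of α. Here α^2 = -371 and x^2 + 371 is irreducible (d = -371 is squarefree, ≠ 1, hence not a square), so deg(m_α) = 2. Thus [Q(α):Q] = 2.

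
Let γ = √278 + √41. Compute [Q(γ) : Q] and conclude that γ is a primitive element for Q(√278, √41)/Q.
[Q(γ) : Q] = 4 (equivalently, Q(γ) = Q(√278, √41))

Obviously Q(γ) ⊆ Q(√278, √41), and [Q(√278, √41):Q] = 4 (since 278, 41 are distinct squarefree integers > 1 with 11398 not a perfect square). To show equality we compute the minimal polynomial of γ. From γ = √278 + √41: γ^2 = 278 + 2√(11398) + 41 = 319 + 2√(11398), so γ^2 - 319 = 2√(11398); squaring, (γ^2 - 319)^2 = 4·11398, i.e. γ^4 - 638γ^2 + 101761 - 45592 = 0, i.e. γ^4 - 638γ^2 + 56169 = 0. So γ is a root of x^4 - 638x^2 + 56169. This polynomial is irreducible over Q: it has no rational root (each ±√278 ± √41 is irrational), and any factorization into two quadratics over Q would force √(11398) ∈ Q (pairing opposite roots) or √278, √41 ∈ Q (other pairings), all impossible. Hence [Q(γ):Q] = 4 = [Q(√278, √41):Q], so Q(γ) = Q(√278, √41).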